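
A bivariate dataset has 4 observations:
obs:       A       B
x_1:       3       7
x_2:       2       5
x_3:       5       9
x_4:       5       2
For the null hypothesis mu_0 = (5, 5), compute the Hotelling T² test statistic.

Step 1 — sample mean vector:
  mean(A) = (3 + 2 + 5 + 5) / 4 = 15/4 = 3.75
  mean(B) = (7 + 5 + 9 + 2) / 4 = 23/4 = 5.75
  x̄ = (3.75, 5.75),  deviation x̄ - mu_0 = (3.75, 5.75) - (5, 5) = (-1.25, 0.75).

Step 2 — sample covariance matrix, S[i,j] = (1/(n-1)) · Σ_k (x_{k,i} - mean_i) · (x_{k,j} - mean_j), divisor n-1 = 3:
  S[A,A] = ((-0.75)·(-0.75) + (-1.75)·(-1.75) + (1.25)·(1.25) + (1.25)·(1.25)) / 3 = 6.75/3 = 2.25
  S[A,B] = ((-0.75)·(1.25) + (-1.75)·(-0.75) + (1.25)·(3.25) + (1.25)·(-3.75)) / 3 = -0.25/3 = -0.0833
  S[B,B] = ((1.25)·(1.25) + (-0.75)·(-0.75) + (3.25)·(3.25) + (-3.75)·(-3.75)) / 3 = 26.75/3 = 8.9167
  S = [[2.25, -0.0833],
 [-0.0833, 8.9167]].

Step 3 — invert S. det(S) = 2.25·8.9167 - (-0.0833)² = 20.0556.
  S^{-1} = (1/det) · [[d, -b], [-b, a]] = [[0.4446, 0.0042],
 [0.0042, 0.1122]].

Step 4 — quadratic form (x̄ - mu_0)^T · S^{-1} · (x̄ - mu_0):
  S^{-1} · (x̄ - mu_0) = (-0.5526, 0.0789),
  (x̄ - mu_0)^T · [...] = (-1.25)·(-0.5526) + (0.75)·(0.0789) = 0.75.

Step 5 — scale by n: T² = 4 · 0.75 = 3.

T² ≈ 3


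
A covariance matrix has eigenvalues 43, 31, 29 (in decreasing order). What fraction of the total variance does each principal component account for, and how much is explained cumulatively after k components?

Step 1 — total variance = trace(Sigma) = Σ λ_i = 43 + 31 + 29 = 103.

Step 2 — fraction explained by component i = λ_i / Σ λ:
  PC1: 43/103 = 0.4175
  PC2: 31/103 = 0.301
  PC3: 29/103 = 0.2816

Step 3 — cumulative fraction after k components = (λ_1 + ... + λ_k) / Σ λ:
  k = 1: 43/103 = 0.4175
  k = 2: (43 + 31)/103 = 74/103 = 0.7184
  k = 3: (43 + 31 + 29)/103 = 103/103 = 1

Summary (fraction, with percent):

explained: PC1 0.4175 (41.75%), PC2 0.301 (30.1%), PC3 0.2816 (28.16%);  cumulative: 0.4175, 0.7184, 1


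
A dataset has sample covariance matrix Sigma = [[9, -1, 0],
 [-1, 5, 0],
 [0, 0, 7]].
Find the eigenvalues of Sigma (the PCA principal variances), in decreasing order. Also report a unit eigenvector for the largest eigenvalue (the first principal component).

Step 1 — characteristic polynomial p(λ) = det(λI - Sigma) = λ³ - tr·λ² + c_1·λ - det, where tr = trace, c_1 = sum of the principal 2×2 minors, det = det(Sigma):
  tr = 9 + 5 + 7 = 21,
  c_1 = (9·5 - (-1)²) + (9·7 - (0)²) + (5·7 - (0)²) = 44 + 63 + 35 = 142,
  det = 9·(5·7 - (0)²) - (-1)·((-1)·7 - (0)·(0)) + (0)·((-1)·(0) - 5·(0)) = 9·(35) - (-1)·(-7) + (0)·(0) = 308.
  So p(λ) = λ³ - 21λ² + 142λ - 308.
Step 2 — look for an integer root (rational root theorem: any rational root is an integer divisor of 308). Testing λ = 7:
  p(7) = 343 - 1029 + 994 - 308 = 0  ✓
  Dividing out (λ - 7): p(λ) = (λ - 7)(λ² - 14λ + 44).
Step 3 — remaining eigenvalues from the quadratic λ² - 14λ + 44 = 0:
  Δ = 14² - 4·44 = 196 - 176 = 20,  λ = (14 ± √20)/2 = (14 ± 4.4721)/2 ≈ 9.2361 or 4.7639.
  Sorted: λ_1 = 9.2361,  λ_2 = 7,  λ_3 = 4.7639  (check: sum = 21 = tr ✓).

Step 4 — unit eigenvector for λ_1 ≈ 9.2361: v spans the null space of (Sigma - λ_1 I), whose rows are
  r_1 = (-0.2361, -1, 0),  r_2 = (-1, -4.2361, 0),  r_3 = (0, 0, -2.2361).
  v is orthogonal to every row, so take v ∝ r_1 × r_3 = ((-1)·(-2.2361) - (0)·(0), (0)·(0) - (-0.2361)·(-2.2361), (-0.2361)·(0) - (-1)·(0)) ≈ (2.2361, -0.5279, 0).
  Let u = (2.2361, -0.5279, 0).
  ||u|| = √((2.2361)² + (-0.5279)² + (0)²) = √(5.2786) ≈ 2.2975,  v_1 = u/||u|| ≈ (0.9732, -0.2298, 0) (||v_1|| = 1).

λ_1 = 9.2361,  λ_2 = 7,  λ_3 = 4.7639;  v_1 ≈ (0.9732, -0.2298, 0)


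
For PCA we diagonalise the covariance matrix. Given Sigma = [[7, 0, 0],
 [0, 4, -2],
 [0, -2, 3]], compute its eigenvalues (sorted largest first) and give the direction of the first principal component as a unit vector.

Step 1 — characteristic polynomial p(λ) = det(λI - Sigma) = λ³ - tr·λ² + c_1·λ - det, where tr = trace, c_1 = sum of the principal 2×2 minors, det = det(Sigma):
  tr = 7 + 4 + 3 = 14,
  c_1 = (7·4 - (0)²) + (7·3 - (0)²) + (4·3 - (-2)²) = 28 + 21 + 8 = 57,
  det = 7·(4·3 - (-2)²) - (0)·((0)·3 - (-2)·(0)) + (0)·((0)·(-2) - 4·(0)) = 7·(8) - (0)·(0) + (0)·(0) = 56.
  So p(λ) = λ³ - 14λ² + 57λ - 56.
Step 2 — look for an integer root (rational root theorem: any rational root is an integer divisor of 56). Testing λ = 7:
  p(7) = 343 - 686 + 399 - 56 = 0  ✓
  Dividing out (λ - 7): p(λ) = (λ - 7)(λ² - 7λ + 8).
Step 3 — remaining eigenvalues from the quadratic λ² - 7λ + 8 = 0:
  Δ = 7² - 4·8 = 49 - 32 = 17,  λ = (7 ± √17)/2 = (7 ± 4.1231)/2 ≈ 5.5616 or 1.4384.
  Sorted: λ_1 = 7,  λ_2 = 5.5616,  λ_3 = 1.4384  (check: sum = 14 = tr ✓).

Step 4 — unit eigenvector for λ_1 = 7: v spans the null space of (Sigma - λ_1 I), whose rows are
  r_1 = (0, 0, 0),  r_2 = (0, -3, -2),  r_3 = (0, -2, -4).
  v is orthogonal to every row, so take v ∝ r_2 × r_3 = ((-3)·(-4) - (-2)·(-2), (-2)·(0) - (0)·(-4), (0)·(-2) - (-3)·(0)) = (8, 0, 0).
  Rescale (divide by 8): u = (1, 0, 0).
  ||u|| = √((1)² + (0)² + (0)²) = √(1) = 1,  v_1 = u/||u|| ≈ (1, 0, 0) (||v_1|| = 1).

λ_1 = 7,  λ_2 = 5.5616,  λ_3 = 1.4384;  v_1 ≈ (1, 0, 0)


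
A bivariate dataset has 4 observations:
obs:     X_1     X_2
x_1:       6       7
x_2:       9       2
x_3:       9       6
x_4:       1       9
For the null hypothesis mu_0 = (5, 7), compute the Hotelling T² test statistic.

Step 1 — sample mean vector:
  mean(X_1) = (6 + 9 + 9 + 1) / 4 = 25/4 = 6.25
  mean(X_2) = (7 + 2 + 6 + 9) / 4 = 24/4 = 6
  x̄ = (6.25, 6),  deviation x̄ - mu_0 = (6.25, 6) - (5, 7) = (1.25, -1).

Step 2 — sample covariance matrix, S[i,j] = (1/(n-1)) · Σ_k (x_{k,i} - mean_i) · (x_{k,j} - mean_j), divisor n-1 = 3:
  S[X_1,X_1] = ((-0.25)·(-0.25) + (2.75)·(2.75) + (2.75)·(2.75) + (-5.25)·(-5.25)) / 3 = 42.75/3 = 14.25
  S[X_1,X_2] = ((-0.25)·(1) + (2.75)·(-4) + (2.75)·(0) + (-5.25)·(3)) / 3 = -27/3 = -9
  S[X_2,X_2] = ((1)·(1) + (-4)·(-4) + (0)·(0) + (3)·(3)) / 3 = 26/3 = 8.6667
  S = [[14.25, -9],
 [-9, 8.6667]].

Step 3 — invert S. det(S) = 14.25·8.6667 - (-9)² = 42.5.
  S^{-1} = (1/det) · [[d, -b], [-b, a]] = [[0.2039, 0.2118],
 [0.2118, 0.3353]].

Step 4 — quadratic form (x̄ - mu_0)^T · S^{-1} · (x̄ - mu_0):
  S^{-1} · (x̄ - mu_0) = (0.0431, -0.0706),
  (x̄ - mu_0)^T · [...] = (1.25)·(0.0431) + (-1)·(-0.0706) = 0.1245.

Step 5 — scale by n: T² = 4 · 0.1245 = 0.498.

T² ≈ 0.498


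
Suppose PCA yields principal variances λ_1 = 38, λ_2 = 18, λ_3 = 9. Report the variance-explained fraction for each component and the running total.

Step 1 — total variance = trace(Sigma) = Σ λ_i = 38 + 18 + 9 = 65.

Step 2 — fraction explained by component i = λ_i / Σ λ:
  PC1: 38/65 = 0.5846
  PC2: 18/65 = 0.2769
  PC3: 9/65 = 0.1385

Step 3 — cumulative fraction after k components = (λ_1 + ... + λ_k) / Σ λ:
  k = 1: 38/65 = 0.5846
  k = 2: (38 + 18)/65 = 56/65 = 0.8615
  k = 3: (38 + 18 + 9)/65 = 65/65 = 1

Summary (fraction, with percent):

explained: PC1 0.5846 (58.46%), PC2 0.2769 (27.69%), PC3 0.1385 (13.85%);  cumulative: 0.5846, 0.8615, 1


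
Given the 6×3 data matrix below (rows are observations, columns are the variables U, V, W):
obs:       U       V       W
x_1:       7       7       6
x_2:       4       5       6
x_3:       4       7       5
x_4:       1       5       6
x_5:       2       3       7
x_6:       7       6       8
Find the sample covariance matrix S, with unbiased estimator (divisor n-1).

Step 1 — column means:
  mean(U) = (7 + 4 + 4 + 1 + 2 + 7) / 6 = 25/6 = 4.1667
  mean(V) = (7 + 5 + 7 + 5 + 3 + 6) / 6 = 33/6 = 5.5
  mean(W) = (6 + 6 + 5 + 6 + 7 + 8) / 6 = 38/6 = 6.3333

Step 2 — sample covariance S[i,j] = (1/(n-1)) · Σ_k (x_{k,i} - mean_i) · (x_{k,j} - mean_j), with n-1 = 5.
  S[U,U] = ((2.8333)·(2.8333) + (-0.1667)·(-0.1667) + (-0.1667)·(-0.1667) + (-3.1667)·(-3.1667) + (-2.1667)·(-2.1667) + (2.8333)·(2.8333)) / 5 = 30.8333/5 = 6.1667
  S[U,V] = ((2.8333)·(1.5) + (-0.1667)·(-0.5) + (-0.1667)·(1.5) + (-3.1667)·(-0.5) + (-2.1667)·(-2.5) + (2.8333)·(0.5)) / 5 = 12.5/5 = 2.5
  S[U,W] = ((2.8333)·(-0.3333) + (-0.1667)·(-0.3333) + (-0.1667)·(-1.3333) + (-3.1667)·(-0.3333) + (-2.1667)·(0.6667) + (2.8333)·(1.6667)) / 5 = 3.6667/5 = 0.7333
  S[V,V] = ((1.5)·(1.5) + (-0.5)·(-0.5) + (1.5)·(1.5) + (-0.5)·(-0.5) + (-2.5)·(-2.5) + (0.5)·(0.5)) / 5 = 11.5/5 = 2.3
  S[V,W] = ((1.5)·(-0.3333) + (-0.5)·(-0.3333) + (1.5)·(-1.3333) + (-0.5)·(-0.3333) + (-2.5)·(0.6667) + (0.5)·(1.6667)) / 5 = -3/5 = -0.6
  S[W,W] = ((-0.3333)·(-0.3333) + (-0.3333)·(-0.3333) + (-1.3333)·(-1.3333) + (-0.3333)·(-0.3333) + (0.6667)·(0.6667) + (1.6667)·(1.6667)) / 5 = 5.3333/5 = 1.0667

S is symmetric (S[j,i] = S[i,j]). Assembling:

S = [[6.1667, 2.5, 0.7333],
 [2.5, 2.3, -0.6],
 [0.7333, -0.6, 1.0667]]


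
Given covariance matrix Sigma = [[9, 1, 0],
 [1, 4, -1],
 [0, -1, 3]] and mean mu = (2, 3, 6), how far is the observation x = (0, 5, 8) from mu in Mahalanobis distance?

Step 1 — centre the observation: (x - mu) = (-2, 2, 2).

Step 2 — invert Sigma (cofactor / det for 3×3, or solve directly):
  Sigma^{-1} = [[0.1146, -0.0313, -0.0104],
 [-0.0312, 0.2813, 0.0938],
 [-0.0104, 0.0938, 0.3646]].

Step 3 — form the quadratic (x - mu)^T · Sigma^{-1} · (x - mu):
  Sigma^{-1} · (x - mu) = (-0.3125, 0.8125, 0.9375).
  (x - mu)^T · [Sigma^{-1} · (x - mu)] = (-2)·(-0.3125) + (2)·(0.8125) + (2)·(0.9375) = 4.125.

Step 4 — take square root: d = √(4.125) ≈ 2.031.

d(x, mu) = √(4.125) ≈ 2.031


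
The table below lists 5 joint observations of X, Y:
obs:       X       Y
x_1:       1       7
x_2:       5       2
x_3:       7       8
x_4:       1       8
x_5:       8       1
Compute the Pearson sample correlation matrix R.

Step 1 — column means:
  mean(X) = (1 + 5 + 7 + 1 + 8) / 5 = 22/5 = 4.4
  mean(Y) = (7 + 2 + 8 + 8 + 1) / 5 = 26/5 = 5.2

Step 2 — sample variances and covariances s[i,j] = (1/(n-1)) · Σ_k (x_{k,i} - mean_i) · (x_{k,j} - mean_j), with n-1 = 4:
  s[X,X] = ((-3.4)·(-3.4) + (0.6)·(0.6) + (2.6)·(2.6) + (-3.4)·(-3.4) + (3.6)·(3.6)) / 4 = 43.2/4 = 10.8
  s[X,Y] = ((-3.4)·(1.8) + (0.6)·(-3.2) + (2.6)·(2.8) + (-3.4)·(2.8) + (3.6)·(-4.2)) / 4 = -25.4/4 = -6.35
  s[Y,Y] = ((1.8)·(1.8) + (-3.2)·(-3.2) + (2.8)·(2.8) + (2.8)·(2.8) + (-4.2)·(-4.2)) / 4 = 46.8/4 = 11.7
  Sample standard deviations s_i = √(s[i,i]):
  s(X) = √(10.8) = 3.2863
  s(Y) = √(11.7) = 3.4205

Step 3 — r_{ij} = s_{ij} / (s_i · s_j):
  r[X,X] = 1 (diagonal).
  r[X,Y] = -6.35 / (3.2863 · 3.4205) = -6.35 / 11.241 = -0.5649
  r[Y,Y] = 1 (diagonal).

R is symmetric with unit diagonal. Assembling:

R = [[1, -0.5649],
 [-0.5649, 1]]


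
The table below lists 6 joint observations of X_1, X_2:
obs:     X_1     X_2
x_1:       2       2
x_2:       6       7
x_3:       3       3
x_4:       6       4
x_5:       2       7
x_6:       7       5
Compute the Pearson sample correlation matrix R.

Step 1 — column means:
  mean(X_1) = (2 + 6 + 3 + 6 + 2 + 7) / 6 = 26/6 = 4.3333
  mean(X_2) = (2 + 7 + 3 + 4 + 7 + 5) / 6 = 28/6 = 4.6667

Step 2 — sample variances and covariances s[i,j] = (1/(n-1)) · Σ_k (x_{k,i} - mean_i) · (x_{k,j} - mean_j), with n-1 = 5:
  s[X_1,X_1] = ((-2.3333)·(-2.3333) + (1.6667)·(1.6667) + (-1.3333)·(-1.3333) + (1.6667)·(1.6667) + (-2.3333)·(-2.3333) + (2.6667)·(2.6667)) / 5 = 25.3333/5 = 5.0667
  s[X_1,X_2] = ((-2.3333)·(-2.6667) + (1.6667)·(2.3333) + (-1.3333)·(-1.6667) + (1.6667)·(-0.6667) + (-2.3333)·(2.3333) + (2.6667)·(0.3333)) / 5 = 6.6667/5 = 1.3333
  s[X_2,X_2] = ((-2.6667)·(-2.6667) + (2.3333)·(2.3333) + (-1.6667)·(-1.6667) + (-0.6667)·(-0.6667) + (2.3333)·(2.3333) + (0.3333)·(0.3333)) / 5 = 21.3333/5 = 4.2667
  Sample standard deviations s_i = √(s[i,i]):
  s(X_1) = √(5.0667) = 2.2509
  s(X_2) = √(4.2667) = 2.0656

Step 3 — r_{ij} = s_{ij} / (s_i · s_j):
  r[X_1,X_1] = 1 (diagonal).
  r[X_1,X_2] = 1.3333 / (2.2509 · 2.0656) = 1.3333 / 4.6495 = 0.2868
  r[X_2,X_2] = 1 (diagonal).

R is symmetric with unit diagonal. Assembling:

R = [[1, 0.2868],
 [0.2868, 1]]


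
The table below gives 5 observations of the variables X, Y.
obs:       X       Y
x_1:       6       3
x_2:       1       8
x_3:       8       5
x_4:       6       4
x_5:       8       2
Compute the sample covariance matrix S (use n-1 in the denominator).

Step 1 — column means:
  mean(X) = (6 + 1 + 8 + 6 + 8) / 5 = 29/5 = 5.8
  mean(Y) = (3 + 8 + 5 + 4 + 2) / 5 = 22/5 = 4.4

Step 2 — sample covariance S[i,j] = (1/(n-1)) · Σ_k (x_{k,i} - mean_i) · (x_{k,j} - mean_j), with n-1 = 4.
  S[X,X] = ((0.2)·(0.2) + (-4.8)·(-4.8) + (2.2)·(2.2) + (0.2)·(0.2) + (2.2)·(2.2)) / 4 = 32.8/4 = 8.2
  S[X,Y] = ((0.2)·(-1.4) + (-4.8)·(3.6) + (2.2)·(0.6) + (0.2)·(-0.4) + (2.2)·(-2.4)) / 4 = -21.6/4 = -5.4
  S[Y,Y] = ((-1.4)·(-1.4) + (3.6)·(3.6) + (0.6)·(0.6) + (-0.4)·(-0.4) + (-2.4)·(-2.4)) / 4 = 21.2/4 = 5.3

S is symmetric (S[j,i] = S[i,j]). Assembling:

S = [[8.2, -5.4],
 [-5.4, 5.3]]


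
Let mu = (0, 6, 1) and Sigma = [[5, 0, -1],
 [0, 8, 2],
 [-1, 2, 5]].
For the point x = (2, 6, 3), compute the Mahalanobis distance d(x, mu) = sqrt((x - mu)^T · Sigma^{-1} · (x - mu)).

Step 1 — centre the observation: (x - mu) = (2, 0, 2).

Step 2 — invert Sigma (cofactor / det for 3×3, or solve directly):
  Sigma^{-1} = [[0.2093, -0.0116, 0.0465],
 [-0.0116, 0.1395, -0.0581],
 [0.0465, -0.0581, 0.2326]].

Step 3 — form the quadratic (x - mu)^T · Sigma^{-1} · (x - mu):
  Sigma^{-1} · (x - mu) = (0.5116, -0.1395, 0.5581).
  (x - mu)^T · [Sigma^{-1} · (x - mu)] = (2)·(0.5116) + (0)·(-0.1395) + (2)·(0.5581) = 2.1395.

Step 4 — take square root: d = √(2.1395) ≈ 1.4627.

d(x, mu) = √(2.1395) ≈ 1.4627


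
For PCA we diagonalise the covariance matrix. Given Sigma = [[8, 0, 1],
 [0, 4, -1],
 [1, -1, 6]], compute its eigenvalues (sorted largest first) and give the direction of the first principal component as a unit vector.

Step 1 — characteristic polynomial p(λ) = det(λI - Sigma) = λ³ - tr·λ² + c_1·λ - det, where tr = trace, c_1 = sum of the principal 2×2 minors, det = det(Sigma):
  tr = 8 + 4 + 6 = 18,
  c_1 = (8·4 - (0)²) + (8·6 - (1)²) + (4·6 - (-1)²) = 32 + 47 + 23 = 102,
  det = 8·(4·6 - (-1)²) - (0)·((0)·6 - (-1)·(1)) + (1)·((0)·(-1) - 4·(1)) = 8·(23) - (0)·(1) + (1)·(-4) = 180.
  So p(λ) = λ³ - 18λ² + 102λ - 180.
Step 2 — look for an integer root (rational root theorem: any rational root is an integer divisor of 180). Testing λ = 6:
  p(6) = 216 - 648 + 612 - 180 = 0  ✓
  Dividing out (λ - 6): p(λ) = (λ - 6)(λ² - 12λ + 30).
Step 3 — remaining eigenvalues from the quadratic λ² - 12λ + 30 = 0:
  Δ = 12² - 4·30 = 144 - 120 = 24,  λ = (12 ± √24)/2 = (12 ± 4.899)/2 ≈ 8.4495 or 3.5505.
  Sorted: λ_1 = 8.4495,  λ_2 = 6,  λ_3 = 3.5505  (check: sum = 18 = tr ✓).

Step 4 — unit eigenvector for λ_1 ≈ 8.4495: v spans the null space of (Sigma - λ_1 I), whose rows are
  r_1 = (-0.4495, 0, 1),  r_2 = (0, -4.4495, -1),  r_3 = (1, -1, -2.4495).
  v is orthogonal to every row, so take v ∝ r_1 × r_2 = ((0)·(-1) - (1)·(-4.4495), (1)·(0) - (-0.4495)·(-1), (-0.4495)·(-4.4495) - (0)·(0)) ≈ (4.4495, -0.4495, 2).
  Let u = (4.4495, -0.4495, 2).
  ||u|| = √((4.4495)² + (-0.4495)² + (2)²) = √(24) ≈ 4.899,  v_1 = u/||u|| ≈ (0.9082, -0.0918, 0.4082) (||v_1|| = 1).

λ_1 = 8.4495,  λ_2 = 6,  λ_3 = 3.5505;  v_1 ≈ (0.9082, -0.0918, 0.4082)


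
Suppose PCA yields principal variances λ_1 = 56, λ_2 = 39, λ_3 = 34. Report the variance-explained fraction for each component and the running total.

Step 1 — total variance = trace(Sigma) = Σ λ_i = 56 + 39 + 34 = 129.

Step 2 — fraction explained by component i = λ_i / Σ λ:
  PC1: 56/129 = 0.4341
  PC2: 39/129 = 0.3023
  PC3: 34/129 = 0.2636

Step 3 — cumulative fraction after k components = (λ_1 + ... + λ_k) / Σ λ:
  k = 1: 56/129 = 0.4341
  k = 2: (56 + 39)/129 = 95/129 = 0.7364
  k = 3: (56 + 39 + 34)/129 = 129/129 = 1

Summary (fraction, with percent):

explained: PC1 0.4341 (43.41%), PC2 0.3023 (30.23%), PC3 0.2636 (26.36%);  cumulative: 0.4341, 0.7364, 1


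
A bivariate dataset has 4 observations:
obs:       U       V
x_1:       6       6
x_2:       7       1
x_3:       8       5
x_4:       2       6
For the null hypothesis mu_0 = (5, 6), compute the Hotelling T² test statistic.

Step 1 — sample mean vector:
  mean(U) = (6 + 7 + 8 + 2) / 4 = 23/4 = 5.75
  mean(V) = (6 + 1 + 5 + 6) / 4 = 18/4 = 4.5
  x̄ = (5.75, 4.5),  deviation x̄ - mu_0 = (5.75, 4.5) - (5, 6) = (0.75, -1.5).

Step 2 — sample covariance matrix, S[i,j] = (1/(n-1)) · Σ_k (x_{k,i} - mean_i) · (x_{k,j} - mean_j), divisor n-1 = 3:
  S[U,U] = ((0.25)·(0.25) + (1.25)·(1.25) + (2.25)·(2.25) + (-3.75)·(-3.75)) / 3 = 20.75/3 = 6.9167
  S[U,V] = ((0.25)·(1.5) + (1.25)·(-3.5) + (2.25)·(0.5) + (-3.75)·(1.5)) / 3 = -8.5/3 = -2.8333
  S[V,V] = ((1.5)·(1.5) + (-3.5)·(-3.5) + (0.5)·(0.5) + (1.5)·(1.5)) / 3 = 17/3 = 5.6667
  S = [[6.9167, -2.8333],
 [-2.8333, 5.6667]].

Step 3 — invert S. det(S) = 6.9167·5.6667 - (-2.8333)² = 31.1667.
  S^{-1} = (1/det) · [[d, -b], [-b, a]] = [[0.1818, 0.0909],
 [0.0909, 0.2219]].

Step 4 — quadratic form (x̄ - mu_0)^T · S^{-1} · (x̄ - mu_0):
  S^{-1} · (x̄ - mu_0) = (0, -0.2647),
  (x̄ - mu_0)^T · [...] = (0.75)·(0) + (-1.5)·(-0.2647) = 0.3971.

Step 5 — scale by n: T² = 4 · 0.3971 = 1.5882.

T² ≈ 1.5882


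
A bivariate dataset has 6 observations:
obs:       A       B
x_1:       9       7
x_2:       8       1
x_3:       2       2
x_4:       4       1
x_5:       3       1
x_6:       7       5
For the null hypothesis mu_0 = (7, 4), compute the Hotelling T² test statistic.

Step 1 — sample mean vector:
  mean(A) = (9 + 8 + 2 + 4 + 3 + 7) / 6 = 33/6 = 5.5
  mean(B) = (7 + 1 + 2 + 1 + 1 + 5) / 6 = 17/6 = 2.8333
  x̄ = (5.5, 2.8333),  deviation x̄ - mu_0 = (5.5, 2.8333) - (7, 4) = (-1.5, -1.1667).

Step 2 — sample covariance matrix, S[i,j] = (1/(n-1)) · Σ_k (x_{k,i} - mean_i) · (x_{k,j} - mean_j), divisor n-1 = 5:
  S[A,A] = ((3.5)·(3.5) + (2.5)·(2.5) + (-3.5)·(-3.5) + (-1.5)·(-1.5) + (-2.5)·(-2.5) + (1.5)·(1.5)) / 5 = 41.5/5 = 8.3
  S[A,B] = ((3.5)·(4.1667) + (2.5)·(-1.8333) + (-3.5)·(-0.8333) + (-1.5)·(-1.8333) + (-2.5)·(-1.8333) + (1.5)·(2.1667)) / 5 = 23.5/5 = 4.7
  S[B,B] = ((4.1667)·(4.1667) + (-1.8333)·(-1.8333) + (-0.8333)·(-0.8333) + (-1.8333)·(-1.8333) + (-1.8333)·(-1.8333) + (2.1667)·(2.1667)) / 5 = 32.8333/5 = 6.5667
  S = [[8.3, 4.7],
 [4.7, 6.5667]].

Step 3 — invert S. det(S) = 8.3·6.5667 - (4.7)² = 32.4133.
  S^{-1} = (1/det) · [[d, -b], [-b, a]] = [[0.2026, -0.145],
 [-0.145, 0.2561]].

Step 4 — quadratic form (x̄ - mu_0)^T · S^{-1} · (x̄ - mu_0):
  S^{-1} · (x̄ - mu_0) = (-0.1347, -0.0812),
  (x̄ - mu_0)^T · [...] = (-1.5)·(-0.1347) + (-1.1667)·(-0.0812) = 0.2969.

Step 5 — scale by n: T² = 6 · 0.2969 = 1.7812.

T² ≈ 1.7812


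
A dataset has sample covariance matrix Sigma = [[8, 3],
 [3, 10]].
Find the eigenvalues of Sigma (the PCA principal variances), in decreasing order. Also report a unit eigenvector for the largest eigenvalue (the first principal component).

Step 1 — characteristic polynomial of 2×2 Sigma:
  det(Sigma - λI) = λ² - trace · λ + det = 0.
  trace = 8 + 10 = 18, det = 8·10 - (3)² = 71.
Step 2 — discriminant:
  Δ = trace² - 4·det = 324 - 284 = 40.
Step 3 — eigenvalues:
  λ = (trace ± √Δ)/2 = (18 ± 6.3246)/2,
  λ_1 = 12.1623,  λ_2 = 5.8377.

Step 4 — unit eigenvector for λ_1: solve (Sigma - λ_1 I)v = 0. First row:
  (8 - 12.1623)·v_x + (3)·v_y = 0, i.e. (-4.1623)·v_x + (3)·v_y = 0,
  so v ∝ (b, λ_1 - a) = (3, 4.1623) = u.
  ||u|| = √((3)² + (4.1623)²) = √(26.3246) ≈ 5.1307,
  v_1 = u/||u|| ≈ (0.5847, 0.8112) (||v_1|| = 1).

λ_1 = 12.1623,  λ_2 = 5.8377;  v_1 ≈ (0.5847, 0.8112)


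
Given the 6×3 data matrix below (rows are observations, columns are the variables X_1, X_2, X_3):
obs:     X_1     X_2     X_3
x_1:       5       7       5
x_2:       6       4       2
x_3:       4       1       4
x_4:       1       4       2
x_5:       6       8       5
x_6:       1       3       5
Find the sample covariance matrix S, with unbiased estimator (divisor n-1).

Step 1 — column means:
  mean(X_1) = (5 + 6 + 4 + 1 + 6 + 1) / 6 = 23/6 = 3.8333
  mean(X_2) = (7 + 4 + 1 + 4 + 8 + 3) / 6 = 27/6 = 4.5
  mean(X_3) = (5 + 2 + 4 + 2 + 5 + 5) / 6 = 23/6 = 3.8333

Step 2 — sample covariance S[i,j] = (1/(n-1)) · Σ_k (x_{k,i} - mean_i) · (x_{k,j} - mean_j), with n-1 = 5.
  S[X_1,X_1] = ((1.1667)·(1.1667) + (2.1667)·(2.1667) + (0.1667)·(0.1667) + (-2.8333)·(-2.8333) + (2.1667)·(2.1667) + (-2.8333)·(-2.8333)) / 5 = 26.8333/5 = 5.3667
  S[X_1,X_2] = ((1.1667)·(2.5) + (2.1667)·(-0.5) + (0.1667)·(-3.5) + (-2.8333)·(-0.5) + (2.1667)·(3.5) + (-2.8333)·(-1.5)) / 5 = 14.5/5 = 2.9
  S[X_1,X_3] = ((1.1667)·(1.1667) + (2.1667)·(-1.8333) + (0.1667)·(0.1667) + (-2.8333)·(-1.8333) + (2.1667)·(1.1667) + (-2.8333)·(1.1667)) / 5 = 1.8333/5 = 0.3667
  S[X_2,X_2] = ((2.5)·(2.5) + (-0.5)·(-0.5) + (-3.5)·(-3.5) + (-0.5)·(-0.5) + (3.5)·(3.5) + (-1.5)·(-1.5)) / 5 = 33.5/5 = 6.7
  S[X_2,X_3] = ((2.5)·(1.1667) + (-0.5)·(-1.8333) + (-3.5)·(0.1667) + (-0.5)·(-1.8333) + (3.5)·(1.1667) + (-1.5)·(1.1667)) / 5 = 6.5/5 = 1.3
  S[X_3,X_3] = ((1.1667)·(1.1667) + (-1.8333)·(-1.8333) + (0.1667)·(0.1667) + (-1.8333)·(-1.8333) + (1.1667)·(1.1667) + (1.1667)·(1.1667)) / 5 = 10.8333/5 = 2.1667

S is symmetric (S[j,i] = S[i,j]). Assembling:

S = [[5.3667, 2.9, 0.3667],
 [2.9, 6.7, 1.3],
 [0.3667, 1.3, 2.1667]]


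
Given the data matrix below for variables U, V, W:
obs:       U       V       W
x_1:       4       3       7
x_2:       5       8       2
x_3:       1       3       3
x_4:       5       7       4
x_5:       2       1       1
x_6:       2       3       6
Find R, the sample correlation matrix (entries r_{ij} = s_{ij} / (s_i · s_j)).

Step 1 — column means:
  mean(U) = (4 + 5 + 1 + 5 + 2 + 2) / 6 = 19/6 = 3.1667
  mean(V) = (3 + 8 + 3 + 7 + 1 + 3) / 6 = 25/6 = 4.1667
  mean(W) = (7 + 2 + 3 + 4 + 1 + 6) / 6 = 23/6 = 3.8333

Step 2 — sample variances and covariances s[i,j] = (1/(n-1)) · Σ_k (x_{k,i} - mean_i) · (x_{k,j} - mean_j), with n-1 = 5:
  s[U,U] = ((0.8333)·(0.8333) + (1.8333)·(1.8333) + (-2.1667)·(-2.1667) + (1.8333)·(1.8333) + (-1.1667)·(-1.1667) + (-1.1667)·(-1.1667)) / 5 = 14.8333/5 = 2.9667
  s[U,V] = ((0.8333)·(-1.1667) + (1.8333)·(3.8333) + (-2.1667)·(-1.1667) + (1.8333)·(2.8333) + (-1.1667)·(-3.1667) + (-1.1667)·(-1.1667)) / 5 = 18.8333/5 = 3.7667
  s[U,W] = ((0.8333)·(3.1667) + (1.8333)·(-1.8333) + (-2.1667)·(-0.8333) + (1.8333)·(0.1667) + (-1.1667)·(-2.8333) + (-1.1667)·(2.1667)) / 5 = 2.1667/5 = 0.4333
  s[V,V] = ((-1.1667)·(-1.1667) + (3.8333)·(3.8333) + (-1.1667)·(-1.1667) + (2.8333)·(2.8333) + (-3.1667)·(-3.1667) + (-1.1667)·(-1.1667)) / 5 = 36.8333/5 = 7.3667
  s[V,W] = ((-1.1667)·(3.1667) + (3.8333)·(-1.8333) + (-1.1667)·(-0.8333) + (2.8333)·(0.1667) + (-3.1667)·(-2.8333) + (-1.1667)·(2.1667)) / 5 = -2.8333/5 = -0.5667
  s[W,W] = ((3.1667)·(3.1667) + (-1.8333)·(-1.8333) + (-0.8333)·(-0.8333) + (0.1667)·(0.1667) + (-2.8333)·(-2.8333) + (2.1667)·(2.1667)) / 5 = 26.8333/5 = 5.3667
  Sample standard deviations s_i = √(s[i,i]):
  s(U) = √(2.9667) = 1.7224
  s(V) = √(7.3667) = 2.7142
  s(W) = √(5.3667) = 2.3166

Step 3 — r_{ij} = s_{ij} / (s_i · s_j):
  r[U,U] = 1 (diagonal).
  r[U,V] = 3.7667 / (1.7224 · 2.7142) = 3.7667 / 4.6749 = 0.8057
  r[U,W] = 0.4333 / (1.7224 · 2.3166) = 0.4333 / 3.9901 = 0.1086
  r[V,V] = 1 (diagonal).
  r[V,W] = -0.5667 / (2.7142 · 2.3166) = -0.5667 / 6.2876 = -0.0901
  r[W,W] = 1 (diagonal).

R is symmetric with unit diagonal. Assembling:

R = [[1, 0.8057, 0.1086],
 [0.8057, 1, -0.0901],
 [0.1086, -0.0901, 1]]


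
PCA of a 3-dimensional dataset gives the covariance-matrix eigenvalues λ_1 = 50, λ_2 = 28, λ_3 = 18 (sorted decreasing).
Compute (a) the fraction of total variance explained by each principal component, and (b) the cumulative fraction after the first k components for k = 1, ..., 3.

Step 1 — total variance = trace(Sigma) = Σ λ_i = 50 + 28 + 18 = 96.

Step 2 — fraction explained by component i = λ_i / Σ λ:
  PC1: 50/96 = 0.5208
  PC2: 28/96 = 0.2917
  PC3: 18/96 = 0.1875

Step 3 — cumulative fraction after k components = (λ_1 + ... + λ_k) / Σ λ:
  k = 1: 50/96 = 0.5208
  k = 2: (50 + 28)/96 = 78/96 = 0.8125
  k = 3: (50 + 28 + 18)/96 = 96/96 = 1

Summary (fraction, with percent):

explained: PC1 0.5208 (52.08%), PC2 0.2917 (29.17%), PC3 0.1875 (18.75%);  cumulative: 0.5208, 0.8125, 1


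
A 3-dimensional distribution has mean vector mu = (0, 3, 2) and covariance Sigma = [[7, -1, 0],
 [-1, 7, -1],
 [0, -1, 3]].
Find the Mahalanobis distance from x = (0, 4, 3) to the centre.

Step 1 — centre the observation: (x - mu) = (0, 1, 1).

Step 2 — invert Sigma (cofactor / det for 3×3, or solve directly):
  Sigma^{-1} = [[0.146, 0.0219, 0.0073],
 [0.0219, 0.1533, 0.0511],
 [0.0073, 0.0511, 0.3504]].

Step 3 — form the quadratic (x - mu)^T · Sigma^{-1} · (x - mu):
  Sigma^{-1} · (x - mu) = (0.0292, 0.2044, 0.4015).
  (x - mu)^T · [Sigma^{-1} · (x - mu)] = (0)·(0.0292) + (1)·(0.2044) + (1)·(0.4015) = 0.6058.

Step 4 — take square root: d = √(0.6058) ≈ 0.7784.

d(x, mu) = √(0.6058) ≈ 0.7784


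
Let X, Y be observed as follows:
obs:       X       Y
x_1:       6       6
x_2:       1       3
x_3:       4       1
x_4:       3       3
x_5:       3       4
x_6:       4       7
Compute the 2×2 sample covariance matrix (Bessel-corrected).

Step 1 — column means:
  mean(X) = (6 + 1 + 4 + 3 + 3 + 4) / 6 = 21/6 = 3.5
  mean(Y) = (6 + 3 + 1 + 3 + 4 + 7) / 6 = 24/6 = 4

Step 2 — sample covariance S[i,j] = (1/(n-1)) · Σ_k (x_{k,i} - mean_i) · (x_{k,j} - mean_j), with n-1 = 5.
  S[X,X] = ((2.5)·(2.5) + (-2.5)·(-2.5) + (0.5)·(0.5) + (-0.5)·(-0.5) + (-0.5)·(-0.5) + (0.5)·(0.5)) / 5 = 13.5/5 = 2.7
  S[X,Y] = ((2.5)·(2) + (-2.5)·(-1) + (0.5)·(-3) + (-0.5)·(-1) + (-0.5)·(0) + (0.5)·(3)) / 5 = 8/5 = 1.6
  S[Y,Y] = ((2)·(2) + (-1)·(-1) + (-3)·(-3) + (-1)·(-1) + (0)·(0) + (3)·(3)) / 5 = 24/5 = 4.8

S is symmetric (S[j,i] = S[i,j]). Assembling:

S = [[2.7, 1.6],
 [1.6, 4.8]]


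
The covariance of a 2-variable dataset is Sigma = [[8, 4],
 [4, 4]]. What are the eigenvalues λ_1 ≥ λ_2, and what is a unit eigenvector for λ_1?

Step 1 — characteristic polynomial of 2×2 Sigma:
  det(Sigma - λI) = λ² - trace · λ + det = 0.
  trace = 8 + 4 = 12, det = 8·4 - (4)² = 16.
Step 2 — discriminant:
  Δ = trace² - 4·det = 144 - 64 = 80.
Step 3 — eigenvalues:
  λ = (trace ± √Δ)/2 = (12 ± 8.9443)/2,
  λ_1 = 10.4721,  λ_2 = 1.5279.

Step 4 — unit eigenvector for λ_1: solve (Sigma - λ_1 I)v = 0. First row:
  (8 - 10.4721)·v_x + (4)·v_y = 0, i.e. (-2.4721)·v_x + (4)·v_y = 0,
  so v ∝ (b, λ_1 - a) = (4, 2.4721) = u.
  ||u|| = √((4)² + (2.4721)²) = √(22.1115) ≈ 4.7023,
  v_1 = u/||u|| ≈ (0.8507, 0.5257) (||v_1|| = 1).

λ_1 = 10.4721,  λ_2 = 1.5279;  v_1 ≈ (0.8507, 0.5257)


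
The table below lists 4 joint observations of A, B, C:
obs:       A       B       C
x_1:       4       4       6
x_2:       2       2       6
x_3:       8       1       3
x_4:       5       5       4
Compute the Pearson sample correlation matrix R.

Step 1 — column means:
  mean(A) = (4 + 2 + 8 + 5) / 4 = 19/4 = 4.75
  mean(B) = (4 + 2 + 1 + 5) / 4 = 12/4 = 3
  mean(C) = (6 + 6 + 3 + 4) / 4 = 19/4 = 4.75

Step 2 — sample variances and covariances s[i,j] = (1/(n-1)) · Σ_k (x_{k,i} - mean_i) · (x_{k,j} - mean_j), with n-1 = 3:
  s[A,A] = ((-0.75)·(-0.75) + (-2.75)·(-2.75) + (3.25)·(3.25) + (0.25)·(0.25)) / 3 = 18.75/3 = 6.25
  s[A,B] = ((-0.75)·(1) + (-2.75)·(-1) + (3.25)·(-2) + (0.25)·(2)) / 3 = -4/3 = -1.3333
  s[A,C] = ((-0.75)·(1.25) + (-2.75)·(1.25) + (3.25)·(-1.75) + (0.25)·(-0.75)) / 3 = -10.25/3 = -3.4167
  s[B,B] = ((1)·(1) + (-1)·(-1) + (-2)·(-2) + (2)·(2)) / 3 = 10/3 = 3.3333
  s[B,C] = ((1)·(1.25) + (-1)·(1.25) + (-2)·(-1.75) + (2)·(-0.75)) / 3 = 2/3 = 0.6667
  s[C,C] = ((1.25)·(1.25) + (1.25)·(1.25) + (-1.75)·(-1.75) + (-0.75)·(-0.75)) / 3 = 6.75/3 = 2.25
  Sample standard deviations s_i = √(s[i,i]):
  s(A) = √(6.25) = 2.5
  s(B) = √(3.3333) = 1.8257
  s(C) = √(2.25) = 1.5

Step 3 — r_{ij} = s_{ij} / (s_i · s_j):
  r[A,A] = 1 (diagonal).
  r[A,B] = -1.3333 / (2.5 · 1.8257) = -1.3333 / 4.5644 = -0.2921
  r[A,C] = -3.4167 / (2.5 · 1.5) = -3.4167 / 3.75 = -0.9111
  r[B,B] = 1 (diagonal).
  r[B,C] = 0.6667 / (1.8257 · 1.5) = 0.6667 / 2.7386 = 0.2434
  r[C,C] = 1 (diagonal).

R is symmetric with unit diagonal. Assembling:

R = [[1, -0.2921, -0.9111],
 [-0.2921, 1, 0.2434],
 [-0.9111, 0.2434, 1]]


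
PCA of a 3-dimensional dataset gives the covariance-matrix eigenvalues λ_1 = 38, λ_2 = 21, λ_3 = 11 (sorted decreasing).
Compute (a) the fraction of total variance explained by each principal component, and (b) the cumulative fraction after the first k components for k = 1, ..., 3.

Step 1 — total variance = trace(Sigma) = Σ λ_i = 38 + 21 + 11 = 70.

Step 2 — fraction explained by component i = λ_i / Σ λ:
  PC1: 38/70 = 0.5429
  PC2: 21/70 = 0.3
  PC3: 11/70 = 0.1571

Step 3 — cumulative fraction after k components = (λ_1 + ... + λ_k) / Σ λ:
  k = 1: 38/70 = 0.5429
  k = 2: (38 + 21)/70 = 59/70 = 0.8429
  k = 3: (38 + 21 + 11)/70 = 70/70 = 1

Summary (fraction, with percent):

explained: PC1 0.5429 (54.29%), PC2 0.3 (30%), PC3 0.1571 (15.71%);  cumulative: 0.5429, 0.8429, 1


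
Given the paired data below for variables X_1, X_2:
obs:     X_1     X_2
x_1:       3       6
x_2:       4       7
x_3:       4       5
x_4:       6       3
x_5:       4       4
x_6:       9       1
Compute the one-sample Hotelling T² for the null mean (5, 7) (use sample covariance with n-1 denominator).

Step 1 — sample mean vector:
  mean(X_1) = (3 + 4 + 4 + 6 + 4 + 9) / 6 = 30/6 = 5
  mean(X_2) = (6 + 7 + 5 + 3 + 4 + 1) / 6 = 26/6 = 4.3333
  x̄ = (5, 4.3333),  deviation x̄ - mu_0 = (5, 4.3333) - (5, 7) = (0, -2.6667).

Step 2 — sample covariance matrix, S[i,j] = (1/(n-1)) · Σ_k (x_{k,i} - mean_i) · (x_{k,j} - mean_j), divisor n-1 = 5:
  S[X_1,X_1] = ((-2)·(-2) + (-1)·(-1) + (-1)·(-1) + (1)·(1) + (-1)·(-1) + (4)·(4)) / 5 = 24/5 = 4.8
  S[X_1,X_2] = ((-2)·(1.6667) + (-1)·(2.6667) + (-1)·(0.6667) + (1)·(-1.3333) + (-1)·(-0.3333) + (4)·(-3.3333)) / 5 = -21/5 = -4.2
  S[X_2,X_2] = ((1.6667)·(1.6667) + (2.6667)·(2.6667) + (0.6667)·(0.6667) + (-1.3333)·(-1.3333) + (-0.3333)·(-0.3333) + (-3.3333)·(-3.3333)) / 5 = 23.3333/5 = 4.6667
  S = [[4.8, -4.2],
 [-4.2, 4.6667]].

Step 3 — invert S. det(S) = 4.8·4.6667 - (-4.2)² = 4.76.
  S^{-1} = (1/det) · [[d, -b], [-b, a]] = [[0.9804, 0.8824],
 [0.8824, 1.0084]].

Step 4 — quadratic form (x̄ - mu_0)^T · S^{-1} · (x̄ - mu_0):
  S^{-1} · (x̄ - mu_0) = (-2.3529, -2.6891),
  (x̄ - mu_0)^T · [...] = (0)·(-2.3529) + (-2.6667)·(-2.6891) = 7.1709.

Step 5 — scale by n: T² = 6 · 7.1709 = 43.0252.

T² ≈ 43.0252


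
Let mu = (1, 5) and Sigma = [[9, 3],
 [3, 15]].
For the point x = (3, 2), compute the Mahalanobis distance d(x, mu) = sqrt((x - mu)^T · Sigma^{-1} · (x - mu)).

Step 1 — centre the observation: (x - mu) = (2, -3).

Step 2 — invert Sigma. det(Sigma) = 9·15 - (3)² = 126.
  Sigma^{-1} = (1/det) · [[d, -b], [-b, a]] = [[0.119, -0.0238],
 [-0.0238, 0.0714]].

Step 3 — form the quadratic (x - mu)^T · Sigma^{-1} · (x - mu):
  Sigma^{-1} · (x - mu) = (0.3095, -0.2619).
  (x - mu)^T · [Sigma^{-1} · (x - mu)] = (2)·(0.3095) + (-3)·(-0.2619) = 1.4048.

Step 4 — take square root: d = √(1.4048) ≈ 1.1852.

d(x, mu) = √(1.4048) ≈ 1.1852


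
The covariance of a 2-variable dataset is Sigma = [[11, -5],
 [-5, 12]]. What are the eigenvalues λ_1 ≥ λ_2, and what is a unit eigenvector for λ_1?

Step 1 — characteristic polynomial of 2×2 Sigma:
  det(Sigma - λI) = λ² - trace · λ + det = 0.
  trace = 11 + 12 = 23, det = 11·12 - (-5)² = 107.
Step 2 — discriminant:
  Δ = trace² - 4·det = 529 - 428 = 101.
Step 3 — eigenvalues:
  λ = (trace ± √Δ)/2 = (23 ± 10.0499)/2,
  λ_1 = 16.5249,  λ_2 = 6.4751.

Step 4 — unit eigenvector for λ_1: solve (Sigma - λ_1 I)v = 0. First row:
  (11 - 16.5249)·v_x + (-5)·v_y = 0, i.e. (-5.5249)·v_x + (-5)·v_y = 0,
  so v ∝ (b, λ_1 - a) = (-5, 5.5249); multiply by -1 so the first entry is positive: u = (5, -5.5249).
  ||u|| = √((5)² + (-5.5249)²) = √(55.5249) ≈ 7.4515,
  v_1 = u/||u|| ≈ (0.671, -0.7415) (||v_1|| = 1).

λ_1 = 16.5249,  λ_2 = 6.4751;  v_1 ≈ (0.671, -0.7415)


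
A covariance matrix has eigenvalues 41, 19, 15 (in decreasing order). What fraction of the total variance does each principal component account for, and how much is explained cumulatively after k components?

Step 1 — total variance = trace(Sigma) = Σ λ_i = 41 + 19 + 15 = 75.

Step 2 — fraction explained by component i = λ_i / Σ λ:
  PC1: 41/75 = 0.5467
  PC2: 19/75 = 0.2533
  PC3: 15/75 = 0.2

Step 3 — cumulative fraction after k components = (λ_1 + ... + λ_k) / Σ λ:
  k = 1: 41/75 = 0.5467
  k = 2: (41 + 19)/75 = 60/75 = 0.8
  k = 3: (41 + 19 + 15)/75 = 75/75 = 1

Summary (fraction, with percent):

explained: PC1 0.5467 (54.67%), PC2 0.2533 (25.33%), PC3 0.2 (20%);  cumulative: 0.5467, 0.8, 1


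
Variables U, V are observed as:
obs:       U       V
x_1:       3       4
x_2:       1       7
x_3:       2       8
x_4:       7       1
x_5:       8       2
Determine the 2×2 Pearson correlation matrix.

Step 1 — column means:
  mean(U) = (3 + 1 + 2 + 7 + 8) / 5 = 21/5 = 4.2
  mean(V) = (4 + 7 + 8 + 1 + 2) / 5 = 22/5 = 4.4

Step 2 — sample variances and covariances s[i,j] = (1/(n-1)) · Σ_k (x_{k,i} - mean_i) · (x_{k,j} - mean_j), with n-1 = 4:
  s[U,U] = ((-1.2)·(-1.2) + (-3.2)·(-3.2) + (-2.2)·(-2.2) + (2.8)·(2.8) + (3.8)·(3.8)) / 4 = 38.8/4 = 9.7
  s[U,V] = ((-1.2)·(-0.4) + (-3.2)·(2.6) + (-2.2)·(3.6) + (2.8)·(-3.4) + (3.8)·(-2.4)) / 4 = -34.4/4 = -8.6
  s[V,V] = ((-0.4)·(-0.4) + (2.6)·(2.6) + (3.6)·(3.6) + (-3.4)·(-3.4) + (-2.4)·(-2.4)) / 4 = 37.2/4 = 9.3
  Sample standard deviations s_i = √(s[i,i]):
  s(U) = √(9.7) = 3.1145
  s(V) = √(9.3) = 3.0496

Step 3 — r_{ij} = s_{ij} / (s_i · s_j):
  r[U,U] = 1 (diagonal).
  r[U,V] = -8.6 / (3.1145 · 3.0496) = -8.6 / 9.4979 = -0.9055
  r[V,V] = 1 (diagonal).

R is symmetric with unit diagonal. Assembling:

R = [[1, -0.9055],
 [-0.9055, 1]]


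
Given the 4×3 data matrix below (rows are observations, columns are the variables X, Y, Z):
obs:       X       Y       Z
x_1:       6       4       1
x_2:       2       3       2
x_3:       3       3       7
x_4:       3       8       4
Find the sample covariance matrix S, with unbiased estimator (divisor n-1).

Step 1 — column means:
  mean(X) = (6 + 2 + 3 + 3) / 4 = 14/4 = 3.5
  mean(Y) = (4 + 3 + 3 + 8) / 4 = 18/4 = 4.5
  mean(Z) = (1 + 2 + 7 + 4) / 4 = 14/4 = 3.5

Step 2 — sample covariance S[i,j] = (1/(n-1)) · Σ_k (x_{k,i} - mean_i) · (x_{k,j} - mean_j), with n-1 = 3.
  S[X,X] = ((2.5)·(2.5) + (-1.5)·(-1.5) + (-0.5)·(-0.5) + (-0.5)·(-0.5)) / 3 = 9/3 = 3
  S[X,Y] = ((2.5)·(-0.5) + (-1.5)·(-1.5) + (-0.5)·(-1.5) + (-0.5)·(3.5)) / 3 = 0/3 = 0
  S[X,Z] = ((2.5)·(-2.5) + (-1.5)·(-1.5) + (-0.5)·(3.5) + (-0.5)·(0.5)) / 3 = -6/3 = -2
  S[Y,Y] = ((-0.5)·(-0.5) + (-1.5)·(-1.5) + (-1.5)·(-1.5) + (3.5)·(3.5)) / 3 = 17/3 = 5.6667
  S[Y,Z] = ((-0.5)·(-2.5) + (-1.5)·(-1.5) + (-1.5)·(3.5) + (3.5)·(0.5)) / 3 = 0/3 = 0
  S[Z,Z] = ((-2.5)·(-2.5) + (-1.5)·(-1.5) + (3.5)·(3.5) + (0.5)·(0.5)) / 3 = 21/3 = 7

S is symmetric (S[j,i] = S[i,j]). Assembling:

S = [[3, 0, -2],
 [0, 5.6667, 0],
 [-2, 0, 7]]


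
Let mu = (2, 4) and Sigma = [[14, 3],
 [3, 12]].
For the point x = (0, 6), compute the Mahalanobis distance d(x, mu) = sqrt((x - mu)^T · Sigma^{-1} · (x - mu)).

Step 1 — centre the observation: (x - mu) = (-2, 2).

Step 2 — invert Sigma. det(Sigma) = 14·12 - (3)² = 159.
  Sigma^{-1} = (1/det) · [[d, -b], [-b, a]] = [[0.0755, -0.0189],
 [-0.0189, 0.0881]].

Step 3 — form the quadratic (x - mu)^T · Sigma^{-1} · (x - mu):
  Sigma^{-1} · (x - mu) = (-0.1887, 0.2138).
  (x - mu)^T · [Sigma^{-1} · (x - mu)] = (-2)·(-0.1887) + (2)·(0.2138) = 0.805.

Step 4 — take square root: d = √(0.805) ≈ 0.8972.

d(x, mu) = √(0.805) ≈ 0.8972


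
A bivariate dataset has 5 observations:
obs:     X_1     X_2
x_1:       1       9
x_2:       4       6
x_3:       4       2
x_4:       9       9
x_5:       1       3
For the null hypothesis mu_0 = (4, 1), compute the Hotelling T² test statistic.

Step 1 — sample mean vector:
  mean(X_1) = (1 + 4 + 4 + 9 + 1) / 5 = 19/5 = 3.8
  mean(X_2) = (9 + 6 + 2 + 9 + 3) / 5 = 29/5 = 5.8
  x̄ = (3.8, 5.8),  deviation x̄ - mu_0 = (3.8, 5.8) - (4, 1) = (-0.2, 4.8).

Step 2 — sample covariance matrix, S[i,j] = (1/(n-1)) · Σ_k (x_{k,i} - mean_i) · (x_{k,j} - mean_j), divisor n-1 = 4:
  S[X_1,X_1] = ((-2.8)·(-2.8) + (0.2)·(0.2) + (0.2)·(0.2) + (5.2)·(5.2) + (-2.8)·(-2.8)) / 4 = 42.8/4 = 10.7
  S[X_1,X_2] = ((-2.8)·(3.2) + (0.2)·(0.2) + (0.2)·(-3.8) + (5.2)·(3.2) + (-2.8)·(-2.8)) / 4 = 14.8/4 = 3.7
  S[X_2,X_2] = ((3.2)·(3.2) + (0.2)·(0.2) + (-3.8)·(-3.8) + (3.2)·(3.2) + (-2.8)·(-2.8)) / 4 = 42.8/4 = 10.7
  S = [[10.7, 3.7],
 [3.7, 10.7]].

Step 3 — invert S. det(S) = 10.7·10.7 - (3.7)² = 100.8.
  S^{-1} = (1/det) · [[d, -b], [-b, a]] = [[0.1062, -0.0367],
 [-0.0367, 0.1062]].

Step 4 — quadratic form (x̄ - mu_0)^T · S^{-1} · (x̄ - mu_0):
  S^{-1} · (x̄ - mu_0) = (-0.1974, 0.5169),
  (x̄ - mu_0)^T · [...] = (-0.2)·(-0.1974) + (4.8)·(0.5169) = 2.5204.

Step 5 — scale by n: T² = 5 · 2.5204 = 12.6022.

T² ≈ 12.6022


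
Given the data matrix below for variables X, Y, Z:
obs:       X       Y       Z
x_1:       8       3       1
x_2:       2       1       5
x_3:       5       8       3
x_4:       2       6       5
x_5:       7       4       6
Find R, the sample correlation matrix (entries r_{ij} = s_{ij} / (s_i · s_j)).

Step 1 — column means:
  mean(X) = (8 + 2 + 5 + 2 + 7) / 5 = 24/5 = 4.8
  mean(Y) = (3 + 1 + 8 + 6 + 4) / 5 = 22/5 = 4.4
  mean(Z) = (1 + 5 + 3 + 5 + 6) / 5 = 20/5 = 4

Step 2 — sample variances and covariances s[i,j] = (1/(n-1)) · Σ_k (x_{k,i} - mean_i) · (x_{k,j} - mean_j), with n-1 = 4:
  s[X,X] = ((3.2)·(3.2) + (-2.8)·(-2.8) + (0.2)·(0.2) + (-2.8)·(-2.8) + (2.2)·(2.2)) / 4 = 30.8/4 = 7.7
  s[X,Y] = ((3.2)·(-1.4) + (-2.8)·(-3.4) + (0.2)·(3.6) + (-2.8)·(1.6) + (2.2)·(-0.4)) / 4 = 0.4/4 = 0.1
  s[X,Z] = ((3.2)·(-3) + (-2.8)·(1) + (0.2)·(-1) + (-2.8)·(1) + (2.2)·(2)) / 4 = -11/4 = -2.75
  s[Y,Y] = ((-1.4)·(-1.4) + (-3.4)·(-3.4) + (3.6)·(3.6) + (1.6)·(1.6) + (-0.4)·(-0.4)) / 4 = 29.2/4 = 7.3
  s[Y,Z] = ((-1.4)·(-3) + (-3.4)·(1) + (3.6)·(-1) + (1.6)·(1) + (-0.4)·(2)) / 4 = -2/4 = -0.5
  s[Z,Z] = ((-3)·(-3) + (1)·(1) + (-1)·(-1) + (1)·(1) + (2)·(2)) / 4 = 16/4 = 4
  Sample standard deviations s_i = √(s[i,i]):
  s(X) = √(7.7) = 2.7749
  s(Y) = √(7.3) = 2.7019
  s(Z) = √(4) = 2

Step 3 — r_{ij} = s_{ij} / (s_i · s_j):
  r[X,X] = 1 (diagonal).
  r[X,Y] = 0.1 / (2.7749 · 2.7019) = 0.1 / 7.4973 = 0.0133
  r[X,Z] = -2.75 / (2.7749 · 2) = -2.75 / 5.5498 = -0.4955
  r[Y,Y] = 1 (diagonal).
  r[Y,Z] = -0.5 / (2.7019 · 2) = -0.5 / 5.4037 = -0.0925
  r[Z,Z] = 1 (diagonal).

R is symmetric with unit diagonal. Assembling:

R = [[1, 0.0133, -0.4955],
 [0.0133, 1, -0.0925],
 [-0.4955, -0.0925, 1]]


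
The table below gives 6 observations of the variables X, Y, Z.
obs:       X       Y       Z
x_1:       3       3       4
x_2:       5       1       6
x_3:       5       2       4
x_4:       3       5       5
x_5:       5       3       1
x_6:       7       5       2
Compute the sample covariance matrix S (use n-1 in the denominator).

Step 1 — column means:
  mean(X) = (3 + 5 + 5 + 3 + 5 + 7) / 6 = 28/6 = 4.6667
  mean(Y) = (3 + 1 + 2 + 5 + 3 + 5) / 6 = 19/6 = 3.1667
  mean(Z) = (4 + 6 + 4 + 5 + 1 + 2) / 6 = 22/6 = 3.6667

Step 2 — sample covariance S[i,j] = (1/(n-1)) · Σ_k (x_{k,i} - mean_i) · (x_{k,j} - mean_j), with n-1 = 5.
  S[X,X] = ((-1.6667)·(-1.6667) + (0.3333)·(0.3333) + (0.3333)·(0.3333) + (-1.6667)·(-1.6667) + (0.3333)·(0.3333) + (2.3333)·(2.3333)) / 5 = 11.3333/5 = 2.2667
  S[X,Y] = ((-1.6667)·(-0.1667) + (0.3333)·(-2.1667) + (0.3333)·(-1.1667) + (-1.6667)·(1.8333) + (0.3333)·(-0.1667) + (2.3333)·(1.8333)) / 5 = 0.3333/5 = 0.0667
  S[X,Z] = ((-1.6667)·(0.3333) + (0.3333)·(2.3333) + (0.3333)·(0.3333) + (-1.6667)·(1.3333) + (0.3333)·(-2.6667) + (2.3333)·(-1.6667)) / 5 = -6.6667/5 = -1.3333
  S[Y,Y] = ((-0.1667)·(-0.1667) + (-2.1667)·(-2.1667) + (-1.1667)·(-1.1667) + (1.8333)·(1.8333) + (-0.1667)·(-0.1667) + (1.8333)·(1.8333)) / 5 = 12.8333/5 = 2.5667
  S[Y,Z] = ((-0.1667)·(0.3333) + (-2.1667)·(2.3333) + (-1.1667)·(0.3333) + (1.8333)·(1.3333) + (-0.1667)·(-2.6667) + (1.8333)·(-1.6667)) / 5 = -5.6667/5 = -1.1333
  S[Z,Z] = ((0.3333)·(0.3333) + (2.3333)·(2.3333) + (0.3333)·(0.3333) + (1.3333)·(1.3333) + (-2.6667)·(-2.6667) + (-1.6667)·(-1.6667)) / 5 = 17.3333/5 = 3.4667

S is symmetric (S[j,i] = S[i,j]). Assembling:

S = [[2.2667, 0.0667, -1.3333],
 [0.0667, 2.5667, -1.1333],
 [-1.3333, -1.1333, 3.4667]]
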